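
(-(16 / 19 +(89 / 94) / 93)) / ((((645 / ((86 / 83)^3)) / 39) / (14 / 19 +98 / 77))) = -381107981072 / 3308214919889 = -0.12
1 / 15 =0.07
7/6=1.17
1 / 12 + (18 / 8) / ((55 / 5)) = 19 / 66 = 0.29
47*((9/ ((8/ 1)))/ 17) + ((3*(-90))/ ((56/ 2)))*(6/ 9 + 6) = -58239/ 952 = -61.18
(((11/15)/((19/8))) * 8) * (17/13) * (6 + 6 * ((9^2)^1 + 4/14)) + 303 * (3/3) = 16406571/8645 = 1897.81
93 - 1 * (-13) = 106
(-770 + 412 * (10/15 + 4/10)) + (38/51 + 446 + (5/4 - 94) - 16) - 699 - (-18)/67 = -15747121/22780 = -691.27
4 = 4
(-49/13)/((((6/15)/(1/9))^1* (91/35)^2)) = -6125/39546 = -0.15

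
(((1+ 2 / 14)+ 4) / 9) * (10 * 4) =160 / 7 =22.86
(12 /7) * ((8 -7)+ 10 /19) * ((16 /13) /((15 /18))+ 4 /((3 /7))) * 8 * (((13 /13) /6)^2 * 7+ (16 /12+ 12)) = 3061.12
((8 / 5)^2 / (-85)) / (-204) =16 / 108375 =0.00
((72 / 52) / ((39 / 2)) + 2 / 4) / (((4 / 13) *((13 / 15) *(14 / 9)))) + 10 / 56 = 4205 / 2704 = 1.56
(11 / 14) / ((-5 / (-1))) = 0.16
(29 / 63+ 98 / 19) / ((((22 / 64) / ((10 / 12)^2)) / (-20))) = -26900000 / 118503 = -227.00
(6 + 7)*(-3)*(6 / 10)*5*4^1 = -468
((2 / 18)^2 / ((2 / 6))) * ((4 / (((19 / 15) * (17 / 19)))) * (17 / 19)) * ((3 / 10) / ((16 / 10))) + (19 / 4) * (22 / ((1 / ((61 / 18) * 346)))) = 83811941 / 684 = 122532.08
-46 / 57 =-0.81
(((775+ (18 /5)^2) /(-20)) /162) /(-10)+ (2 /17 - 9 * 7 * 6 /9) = -576385117 /13770000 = -41.86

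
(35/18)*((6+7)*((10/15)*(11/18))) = 5005/486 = 10.30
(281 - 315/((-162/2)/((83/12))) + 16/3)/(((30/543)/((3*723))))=1475654809/120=12297123.41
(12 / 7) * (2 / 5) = 0.69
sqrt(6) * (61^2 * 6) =22326 * sqrt(6) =54687.31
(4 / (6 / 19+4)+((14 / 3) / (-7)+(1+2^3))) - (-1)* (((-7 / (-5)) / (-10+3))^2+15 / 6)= 72571 / 6150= 11.80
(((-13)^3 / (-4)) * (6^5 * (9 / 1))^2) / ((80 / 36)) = 6052713346368 / 5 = 1210542669273.60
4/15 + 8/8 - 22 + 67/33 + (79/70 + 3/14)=-20051/1155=-17.36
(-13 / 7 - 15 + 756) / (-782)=-2587 / 2737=-0.95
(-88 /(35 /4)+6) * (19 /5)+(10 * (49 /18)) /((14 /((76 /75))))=-63536 /4725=-13.45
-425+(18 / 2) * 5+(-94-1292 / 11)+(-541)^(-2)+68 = -1685257187 / 3219491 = -523.45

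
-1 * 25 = -25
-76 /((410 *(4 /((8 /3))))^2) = -76 /378225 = -0.00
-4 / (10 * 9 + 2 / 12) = -24 / 541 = -0.04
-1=-1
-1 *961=-961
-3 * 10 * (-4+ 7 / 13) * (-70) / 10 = -9450 / 13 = -726.92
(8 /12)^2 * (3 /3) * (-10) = -40 /9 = -4.44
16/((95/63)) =1008/95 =10.61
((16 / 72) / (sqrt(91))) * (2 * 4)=16 * sqrt(91) / 819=0.19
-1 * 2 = -2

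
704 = 704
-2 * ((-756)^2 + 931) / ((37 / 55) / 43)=-2707768910 / 37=-73182943.51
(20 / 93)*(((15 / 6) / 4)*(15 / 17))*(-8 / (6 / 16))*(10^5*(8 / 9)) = -3200000000 / 14229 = -224892.82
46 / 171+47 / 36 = 359 / 228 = 1.57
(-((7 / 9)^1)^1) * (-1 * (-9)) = -7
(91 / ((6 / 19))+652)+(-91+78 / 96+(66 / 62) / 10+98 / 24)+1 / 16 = 1059247 / 1240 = 854.23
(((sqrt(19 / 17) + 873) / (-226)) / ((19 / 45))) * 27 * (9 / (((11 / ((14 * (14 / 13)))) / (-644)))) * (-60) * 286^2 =-20677224987619200 / 2147 - 23685251990400 * sqrt(323) / 36499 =-9642414885154.25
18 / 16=9 / 8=1.12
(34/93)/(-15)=-34/1395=-0.02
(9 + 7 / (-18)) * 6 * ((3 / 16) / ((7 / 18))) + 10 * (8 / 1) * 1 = 5875 / 56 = 104.91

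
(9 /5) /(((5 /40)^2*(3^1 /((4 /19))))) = 768 /95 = 8.08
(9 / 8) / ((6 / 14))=21 / 8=2.62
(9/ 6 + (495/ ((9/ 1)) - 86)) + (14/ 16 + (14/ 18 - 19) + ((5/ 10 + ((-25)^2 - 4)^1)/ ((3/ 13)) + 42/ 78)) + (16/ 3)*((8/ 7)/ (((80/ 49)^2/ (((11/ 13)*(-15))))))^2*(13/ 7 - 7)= 1116172129/ 608400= 1834.60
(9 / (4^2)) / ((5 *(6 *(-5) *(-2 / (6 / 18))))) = 0.00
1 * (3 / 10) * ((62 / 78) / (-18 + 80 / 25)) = -31 / 1924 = -0.02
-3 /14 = -0.21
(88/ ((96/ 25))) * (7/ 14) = 275/ 24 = 11.46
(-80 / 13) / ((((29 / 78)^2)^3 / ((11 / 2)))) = -7622140331520 / 594823321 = -12814.12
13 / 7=1.86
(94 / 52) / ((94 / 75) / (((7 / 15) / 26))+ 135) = 0.01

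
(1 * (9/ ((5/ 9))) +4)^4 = 104060401/ 625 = 166496.64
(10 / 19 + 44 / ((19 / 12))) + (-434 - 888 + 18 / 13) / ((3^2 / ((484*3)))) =-157855946 / 741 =-213030.97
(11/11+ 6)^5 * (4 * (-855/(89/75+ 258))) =-615856500/2777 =-221770.44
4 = 4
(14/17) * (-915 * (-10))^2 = 1172115000/17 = 68947941.18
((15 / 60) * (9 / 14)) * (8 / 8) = 9 / 56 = 0.16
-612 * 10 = -6120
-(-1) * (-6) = -6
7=7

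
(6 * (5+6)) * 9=594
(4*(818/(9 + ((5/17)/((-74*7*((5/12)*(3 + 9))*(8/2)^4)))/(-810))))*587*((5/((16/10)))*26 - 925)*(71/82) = -105050276649198720000/673798487081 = -155907557.92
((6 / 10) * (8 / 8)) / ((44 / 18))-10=-1073 / 110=-9.75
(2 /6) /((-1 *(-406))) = 1 /1218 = 0.00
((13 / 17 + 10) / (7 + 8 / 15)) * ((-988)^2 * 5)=13397576400 / 1921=6974271.94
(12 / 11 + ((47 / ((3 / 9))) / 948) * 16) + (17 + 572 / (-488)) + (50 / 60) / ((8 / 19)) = 54139639 / 2544432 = 21.28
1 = 1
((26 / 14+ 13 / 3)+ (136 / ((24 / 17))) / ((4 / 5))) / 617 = 3545 / 17276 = 0.21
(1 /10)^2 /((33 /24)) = 2 /275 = 0.01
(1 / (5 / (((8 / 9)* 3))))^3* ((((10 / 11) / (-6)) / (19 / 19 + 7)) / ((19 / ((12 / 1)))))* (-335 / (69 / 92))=68608 / 84645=0.81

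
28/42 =2/3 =0.67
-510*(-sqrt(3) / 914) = 255*sqrt(3) / 457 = 0.97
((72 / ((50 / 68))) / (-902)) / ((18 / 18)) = -1224 / 11275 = -0.11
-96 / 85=-1.13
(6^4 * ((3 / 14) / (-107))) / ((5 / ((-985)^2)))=-377223480 / 749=-503636.15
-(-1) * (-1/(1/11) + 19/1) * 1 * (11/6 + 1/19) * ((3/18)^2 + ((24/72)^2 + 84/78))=122335/6669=18.34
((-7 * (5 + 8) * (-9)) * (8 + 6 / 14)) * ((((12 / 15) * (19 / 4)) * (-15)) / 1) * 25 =-9836775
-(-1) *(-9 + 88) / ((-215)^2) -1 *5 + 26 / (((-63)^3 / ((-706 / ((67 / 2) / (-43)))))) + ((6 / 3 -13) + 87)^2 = 4469073349555946 / 774414312525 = 5770.91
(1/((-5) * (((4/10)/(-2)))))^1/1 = 1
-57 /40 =-1.42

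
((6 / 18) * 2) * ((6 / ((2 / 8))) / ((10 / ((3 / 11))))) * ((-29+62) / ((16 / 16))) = 14.40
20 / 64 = 5 / 16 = 0.31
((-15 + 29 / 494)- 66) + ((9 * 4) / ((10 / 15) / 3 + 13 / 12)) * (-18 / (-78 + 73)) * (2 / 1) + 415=61828939 / 116090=532.59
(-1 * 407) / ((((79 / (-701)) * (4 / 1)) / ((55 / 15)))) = 3138377 / 948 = 3310.52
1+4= 5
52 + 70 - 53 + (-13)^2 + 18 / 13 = 3112 / 13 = 239.38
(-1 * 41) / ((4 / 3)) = -123 / 4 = -30.75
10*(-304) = -3040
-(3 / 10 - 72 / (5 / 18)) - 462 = -2031 / 10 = -203.10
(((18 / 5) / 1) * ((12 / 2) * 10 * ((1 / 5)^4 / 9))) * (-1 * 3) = -72 / 625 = -0.12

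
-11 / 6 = -1.83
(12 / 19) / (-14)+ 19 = 2521 / 133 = 18.95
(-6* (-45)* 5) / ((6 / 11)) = 2475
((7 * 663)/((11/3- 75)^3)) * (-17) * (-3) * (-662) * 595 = 1258607942865/4900172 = 256849.75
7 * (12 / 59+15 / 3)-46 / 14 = 33.14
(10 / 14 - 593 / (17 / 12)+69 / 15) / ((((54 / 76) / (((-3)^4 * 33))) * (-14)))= 462534138 / 4165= 111052.61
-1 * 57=-57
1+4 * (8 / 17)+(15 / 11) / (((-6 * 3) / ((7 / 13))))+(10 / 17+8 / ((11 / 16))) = 219755 / 14586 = 15.07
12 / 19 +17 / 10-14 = -2217 / 190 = -11.67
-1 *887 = -887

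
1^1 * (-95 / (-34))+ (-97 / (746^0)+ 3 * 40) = 877 / 34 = 25.79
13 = 13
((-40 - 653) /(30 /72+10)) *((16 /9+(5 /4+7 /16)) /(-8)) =115269 /4000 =28.82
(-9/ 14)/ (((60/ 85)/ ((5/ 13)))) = -255/ 728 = -0.35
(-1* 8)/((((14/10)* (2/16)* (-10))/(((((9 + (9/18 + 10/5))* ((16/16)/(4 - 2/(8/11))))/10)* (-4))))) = -16.82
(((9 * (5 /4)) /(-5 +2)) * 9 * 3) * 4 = -405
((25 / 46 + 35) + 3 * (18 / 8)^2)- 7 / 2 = 47.23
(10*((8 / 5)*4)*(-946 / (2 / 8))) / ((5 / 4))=-193740.80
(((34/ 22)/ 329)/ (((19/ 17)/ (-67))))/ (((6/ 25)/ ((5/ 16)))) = -2420375/ 6601056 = -0.37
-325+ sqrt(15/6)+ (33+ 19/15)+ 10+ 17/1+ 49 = -3221/15+ sqrt(10)/2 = -213.15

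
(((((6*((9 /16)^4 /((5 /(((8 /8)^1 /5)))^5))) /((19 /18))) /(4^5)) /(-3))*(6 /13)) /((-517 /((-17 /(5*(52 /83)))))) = -249954417 /2719886540800000000000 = -0.00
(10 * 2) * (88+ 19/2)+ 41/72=140441/72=1950.57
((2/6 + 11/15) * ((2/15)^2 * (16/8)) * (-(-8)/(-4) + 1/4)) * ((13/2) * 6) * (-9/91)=32/125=0.26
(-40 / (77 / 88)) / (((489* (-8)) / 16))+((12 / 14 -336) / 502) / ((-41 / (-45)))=-19225625 / 35226093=-0.55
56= 56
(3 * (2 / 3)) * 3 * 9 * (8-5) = 162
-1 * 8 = -8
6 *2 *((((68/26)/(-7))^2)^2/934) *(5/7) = 40090080/224171547509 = 0.00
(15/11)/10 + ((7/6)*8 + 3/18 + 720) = 729.64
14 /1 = 14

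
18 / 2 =9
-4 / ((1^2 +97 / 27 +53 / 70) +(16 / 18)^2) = -22680 / 34813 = -0.65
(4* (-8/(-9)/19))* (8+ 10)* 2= 128/19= 6.74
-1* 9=-9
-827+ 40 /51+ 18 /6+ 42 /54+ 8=-814.44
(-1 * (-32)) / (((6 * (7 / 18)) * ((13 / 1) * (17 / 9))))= 864 / 1547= 0.56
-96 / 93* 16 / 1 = -512 / 31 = -16.52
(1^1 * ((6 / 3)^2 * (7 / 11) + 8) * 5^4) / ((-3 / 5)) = -362500 / 33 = -10984.85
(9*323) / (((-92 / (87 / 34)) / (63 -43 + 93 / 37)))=-12392541 / 6808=-1820.29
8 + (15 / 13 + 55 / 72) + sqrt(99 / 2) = 3 * sqrt(22) / 2 + 9283 / 936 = 16.95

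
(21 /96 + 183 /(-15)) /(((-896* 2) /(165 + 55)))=21087 /14336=1.47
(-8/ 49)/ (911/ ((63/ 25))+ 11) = -18/ 41069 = -0.00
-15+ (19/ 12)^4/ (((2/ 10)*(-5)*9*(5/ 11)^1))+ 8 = -7965371/ 933120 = -8.54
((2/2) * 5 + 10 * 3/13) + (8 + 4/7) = 1445/91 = 15.88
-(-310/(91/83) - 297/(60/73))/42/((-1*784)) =-0.02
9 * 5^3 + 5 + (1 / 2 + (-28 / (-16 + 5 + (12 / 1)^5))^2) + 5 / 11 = 1540429736127369 / 1362061580902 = 1130.95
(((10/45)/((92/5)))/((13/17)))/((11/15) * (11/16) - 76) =-3400/16252743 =-0.00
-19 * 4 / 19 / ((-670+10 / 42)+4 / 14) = 84 / 14059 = 0.01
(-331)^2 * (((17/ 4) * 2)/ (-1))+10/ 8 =-3725069/ 4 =-931267.25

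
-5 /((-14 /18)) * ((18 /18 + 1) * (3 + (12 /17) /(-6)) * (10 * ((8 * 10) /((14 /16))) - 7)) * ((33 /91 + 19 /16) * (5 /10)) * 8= 645039315 /3094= 208480.71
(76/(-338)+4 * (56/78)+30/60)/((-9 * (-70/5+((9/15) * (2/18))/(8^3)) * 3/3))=4084480/163536399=0.02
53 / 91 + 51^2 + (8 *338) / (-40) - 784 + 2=797152 / 455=1751.98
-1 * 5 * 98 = -490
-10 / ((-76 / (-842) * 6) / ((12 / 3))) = -4210 / 57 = -73.86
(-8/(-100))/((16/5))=1/40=0.02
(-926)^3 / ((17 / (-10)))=7940227760 / 17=467072221.18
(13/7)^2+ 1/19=3260/931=3.50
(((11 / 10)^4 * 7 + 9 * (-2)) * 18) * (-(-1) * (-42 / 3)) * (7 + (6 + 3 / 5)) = 26565.26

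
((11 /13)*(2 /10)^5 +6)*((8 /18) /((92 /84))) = 6825308 /2803125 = 2.43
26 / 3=8.67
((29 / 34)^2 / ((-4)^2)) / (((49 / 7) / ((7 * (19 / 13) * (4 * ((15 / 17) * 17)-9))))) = 47937 / 14144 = 3.39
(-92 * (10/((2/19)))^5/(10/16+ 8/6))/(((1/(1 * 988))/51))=-860883167242800000/47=-18316663132825531.91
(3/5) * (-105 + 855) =450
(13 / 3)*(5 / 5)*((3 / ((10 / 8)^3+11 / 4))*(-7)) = -832 / 43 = -19.35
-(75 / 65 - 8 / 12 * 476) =12331 / 39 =316.18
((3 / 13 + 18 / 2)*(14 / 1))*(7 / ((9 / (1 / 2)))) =1960 / 39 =50.26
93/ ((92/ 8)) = 186/ 23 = 8.09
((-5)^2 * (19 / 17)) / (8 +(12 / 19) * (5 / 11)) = 99275 / 29444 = 3.37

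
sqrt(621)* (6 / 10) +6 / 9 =2 / 3 +9* sqrt(69) / 5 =15.62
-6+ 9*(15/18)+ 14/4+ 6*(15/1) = 95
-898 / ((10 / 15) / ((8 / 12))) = -898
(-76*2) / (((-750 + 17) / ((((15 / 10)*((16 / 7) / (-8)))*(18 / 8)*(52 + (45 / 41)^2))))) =-91762362 / 8625211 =-10.64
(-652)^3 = -277167808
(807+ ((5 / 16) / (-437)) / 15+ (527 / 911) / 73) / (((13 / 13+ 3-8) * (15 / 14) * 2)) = -1576049018243 / 16739603136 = -94.15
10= 10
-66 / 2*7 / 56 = -33 / 8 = -4.12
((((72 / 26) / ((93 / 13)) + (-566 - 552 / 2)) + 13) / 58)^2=659821969 / 3232804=204.10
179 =179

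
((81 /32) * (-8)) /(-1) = 20.25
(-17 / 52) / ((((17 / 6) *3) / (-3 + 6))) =-3 / 26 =-0.12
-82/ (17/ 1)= -82/ 17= -4.82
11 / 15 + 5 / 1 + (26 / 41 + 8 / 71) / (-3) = 5.48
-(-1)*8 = 8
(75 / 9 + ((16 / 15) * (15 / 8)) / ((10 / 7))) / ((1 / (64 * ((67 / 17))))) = 626048 / 255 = 2455.09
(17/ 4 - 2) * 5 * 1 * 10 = 225/ 2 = 112.50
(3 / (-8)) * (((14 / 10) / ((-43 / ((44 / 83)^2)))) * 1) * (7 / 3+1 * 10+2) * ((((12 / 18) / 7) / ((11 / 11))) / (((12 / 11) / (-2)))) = -2662 / 310005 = -0.01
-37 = -37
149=149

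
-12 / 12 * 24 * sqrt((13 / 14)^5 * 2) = -1014 * sqrt(91) / 343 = -28.20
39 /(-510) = -13 /170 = -0.08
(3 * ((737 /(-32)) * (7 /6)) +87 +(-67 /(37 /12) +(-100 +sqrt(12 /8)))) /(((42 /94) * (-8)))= 4278927 /132608 - 47 * sqrt(6) /336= 31.92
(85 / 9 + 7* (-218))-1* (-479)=-9338 / 9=-1037.56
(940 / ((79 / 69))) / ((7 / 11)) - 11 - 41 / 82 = 1414201 / 1106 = 1278.66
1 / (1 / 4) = 4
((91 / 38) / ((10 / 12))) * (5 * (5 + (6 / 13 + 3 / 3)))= 1764 / 19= 92.84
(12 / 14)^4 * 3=3888 / 2401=1.62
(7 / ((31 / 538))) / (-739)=-3766 / 22909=-0.16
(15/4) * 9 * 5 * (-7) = -4725/4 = -1181.25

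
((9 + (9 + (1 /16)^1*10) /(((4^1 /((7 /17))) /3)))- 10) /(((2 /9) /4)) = 9657 /272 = 35.50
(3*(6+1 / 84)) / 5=101 / 28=3.61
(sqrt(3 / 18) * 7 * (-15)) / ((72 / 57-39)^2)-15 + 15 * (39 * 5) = 2910-12635 * sqrt(6) / 1028178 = 2909.97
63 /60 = 21 /20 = 1.05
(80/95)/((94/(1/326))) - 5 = -727791/145559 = -5.00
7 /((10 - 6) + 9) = 7 /13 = 0.54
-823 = -823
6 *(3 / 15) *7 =42 / 5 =8.40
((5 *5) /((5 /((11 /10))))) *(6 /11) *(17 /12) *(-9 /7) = -153 /28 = -5.46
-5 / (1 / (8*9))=-360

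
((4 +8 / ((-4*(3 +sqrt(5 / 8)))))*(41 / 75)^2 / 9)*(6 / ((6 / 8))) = 53792*sqrt(10) / 3391875 +591712 / 678375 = 0.92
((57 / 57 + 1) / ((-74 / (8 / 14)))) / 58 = -0.00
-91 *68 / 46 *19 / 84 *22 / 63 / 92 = -0.12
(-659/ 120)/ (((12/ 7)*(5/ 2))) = -4613/ 3600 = -1.28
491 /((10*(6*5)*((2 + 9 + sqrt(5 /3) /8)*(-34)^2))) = 21604 /167815075 - 491*sqrt(15) /1006890450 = 0.00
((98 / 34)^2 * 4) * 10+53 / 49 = 4721277 / 14161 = 333.40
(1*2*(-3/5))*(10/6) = -2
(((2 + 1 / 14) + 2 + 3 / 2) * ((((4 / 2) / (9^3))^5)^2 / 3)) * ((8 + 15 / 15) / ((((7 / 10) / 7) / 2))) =0.00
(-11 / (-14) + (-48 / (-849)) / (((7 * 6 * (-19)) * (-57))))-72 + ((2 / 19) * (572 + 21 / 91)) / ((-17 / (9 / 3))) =-33261745873 / 406404414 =-81.84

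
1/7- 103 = -720/7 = -102.86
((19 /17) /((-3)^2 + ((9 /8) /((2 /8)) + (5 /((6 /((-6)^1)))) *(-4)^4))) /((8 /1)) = -19 /172244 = -0.00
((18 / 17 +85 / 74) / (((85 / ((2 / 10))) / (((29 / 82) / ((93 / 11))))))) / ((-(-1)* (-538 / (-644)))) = 142623943 / 548388901050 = 0.00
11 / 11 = 1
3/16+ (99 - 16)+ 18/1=1619/16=101.19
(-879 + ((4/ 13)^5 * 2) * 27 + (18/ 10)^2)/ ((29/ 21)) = -170681837382/ 269187425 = -634.06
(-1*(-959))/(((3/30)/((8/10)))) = 7672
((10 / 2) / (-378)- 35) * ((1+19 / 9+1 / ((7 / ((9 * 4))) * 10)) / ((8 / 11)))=-16625807 / 95256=-174.54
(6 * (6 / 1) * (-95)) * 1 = -3420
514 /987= 0.52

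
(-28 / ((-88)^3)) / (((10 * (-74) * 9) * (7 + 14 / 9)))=-1 / 1386795520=-0.00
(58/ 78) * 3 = 29/ 13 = 2.23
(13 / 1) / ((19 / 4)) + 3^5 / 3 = 1591 / 19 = 83.74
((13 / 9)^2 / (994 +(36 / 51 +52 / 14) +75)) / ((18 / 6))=20111 / 31040091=0.00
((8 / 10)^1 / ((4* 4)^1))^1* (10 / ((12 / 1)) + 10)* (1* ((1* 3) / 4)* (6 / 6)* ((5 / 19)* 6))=195 / 304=0.64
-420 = -420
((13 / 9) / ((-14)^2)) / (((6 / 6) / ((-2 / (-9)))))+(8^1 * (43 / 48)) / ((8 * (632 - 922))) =-26729 / 18416160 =-0.00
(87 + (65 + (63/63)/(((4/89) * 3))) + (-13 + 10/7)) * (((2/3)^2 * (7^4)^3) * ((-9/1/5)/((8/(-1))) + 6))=2038182928169311/360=5661619244914.75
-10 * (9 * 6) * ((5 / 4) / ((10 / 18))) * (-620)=753300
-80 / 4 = -20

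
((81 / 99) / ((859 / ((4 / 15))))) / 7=0.00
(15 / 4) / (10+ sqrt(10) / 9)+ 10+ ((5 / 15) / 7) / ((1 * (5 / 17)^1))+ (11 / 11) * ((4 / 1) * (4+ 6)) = 17171587 / 339780 - 27 * sqrt(10) / 6472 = 50.52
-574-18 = -592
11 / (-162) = -11 / 162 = -0.07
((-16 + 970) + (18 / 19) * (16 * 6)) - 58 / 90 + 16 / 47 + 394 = 57811883 / 40185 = 1438.64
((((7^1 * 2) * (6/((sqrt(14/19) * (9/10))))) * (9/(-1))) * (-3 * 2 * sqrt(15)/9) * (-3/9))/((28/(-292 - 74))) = 1220 * sqrt(3990)/7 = 11009.01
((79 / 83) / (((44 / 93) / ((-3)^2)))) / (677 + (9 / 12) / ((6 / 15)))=132246 / 4958503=0.03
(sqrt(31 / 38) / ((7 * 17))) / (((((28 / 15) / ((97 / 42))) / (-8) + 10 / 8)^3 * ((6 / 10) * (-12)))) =-4563365000 * sqrt(1178) / 225358154371161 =-0.00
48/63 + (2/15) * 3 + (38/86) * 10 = 25196/4515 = 5.58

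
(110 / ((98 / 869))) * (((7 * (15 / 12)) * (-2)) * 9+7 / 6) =-3202265 / 21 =-152488.81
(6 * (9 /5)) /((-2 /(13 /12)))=-117 /20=-5.85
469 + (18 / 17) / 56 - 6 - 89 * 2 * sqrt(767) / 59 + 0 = 220397 / 476 - 178 * sqrt(767) / 59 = 379.47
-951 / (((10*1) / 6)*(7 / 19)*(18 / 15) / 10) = -90345 / 7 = -12906.43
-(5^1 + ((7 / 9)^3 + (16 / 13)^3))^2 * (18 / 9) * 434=-119789707676699200 / 2565164201769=-46698.65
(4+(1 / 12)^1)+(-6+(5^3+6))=1549 / 12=129.08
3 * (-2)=-6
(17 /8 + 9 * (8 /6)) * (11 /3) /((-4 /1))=-1243 /96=-12.95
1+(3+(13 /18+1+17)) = 409 /18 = 22.72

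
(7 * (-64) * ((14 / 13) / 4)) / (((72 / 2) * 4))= -98 / 117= -0.84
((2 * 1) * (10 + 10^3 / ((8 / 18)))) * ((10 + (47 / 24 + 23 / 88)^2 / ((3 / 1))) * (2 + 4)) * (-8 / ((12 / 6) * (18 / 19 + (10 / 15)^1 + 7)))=-26131952860 / 178233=-146616.80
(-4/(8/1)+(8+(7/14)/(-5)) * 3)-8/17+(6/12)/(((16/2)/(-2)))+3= 17411/680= 25.60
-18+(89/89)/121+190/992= -1068297/60016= -17.80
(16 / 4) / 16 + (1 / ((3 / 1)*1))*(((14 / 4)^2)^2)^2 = 5764993 / 768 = 7506.50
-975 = -975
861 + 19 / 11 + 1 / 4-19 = 37135 / 44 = 843.98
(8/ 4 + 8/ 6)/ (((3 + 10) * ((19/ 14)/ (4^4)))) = 35840/ 741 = 48.37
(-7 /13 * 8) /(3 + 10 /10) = -14 /13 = -1.08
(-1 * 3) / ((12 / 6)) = -3 / 2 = -1.50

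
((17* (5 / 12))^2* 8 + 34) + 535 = 17467 / 18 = 970.39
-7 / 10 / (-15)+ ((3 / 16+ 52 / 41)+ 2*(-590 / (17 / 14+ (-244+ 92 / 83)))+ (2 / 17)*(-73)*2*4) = -14638263029747 / 234885375600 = -62.32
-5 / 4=-1.25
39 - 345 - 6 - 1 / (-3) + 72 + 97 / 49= -34940 / 147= -237.69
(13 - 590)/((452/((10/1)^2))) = -14425/113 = -127.65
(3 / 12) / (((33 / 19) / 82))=779 / 66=11.80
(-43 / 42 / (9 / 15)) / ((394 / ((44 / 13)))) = -2365 / 161343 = -0.01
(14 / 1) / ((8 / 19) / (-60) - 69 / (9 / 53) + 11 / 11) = -1995 / 57761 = -0.03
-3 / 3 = -1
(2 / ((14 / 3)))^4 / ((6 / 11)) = 0.06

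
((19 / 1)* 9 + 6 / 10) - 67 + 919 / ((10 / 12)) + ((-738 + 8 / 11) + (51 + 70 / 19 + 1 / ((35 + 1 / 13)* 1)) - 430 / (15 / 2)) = 11725067 / 25080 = 467.51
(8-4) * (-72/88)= -36/11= -3.27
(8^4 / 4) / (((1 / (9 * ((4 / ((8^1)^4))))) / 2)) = 18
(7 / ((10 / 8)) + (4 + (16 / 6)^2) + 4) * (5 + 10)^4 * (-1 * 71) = -74443500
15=15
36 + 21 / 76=36.28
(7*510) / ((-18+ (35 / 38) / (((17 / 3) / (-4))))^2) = 62075755 / 6048096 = 10.26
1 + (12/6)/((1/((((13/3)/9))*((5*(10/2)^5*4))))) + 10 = 1625297/27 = 60196.19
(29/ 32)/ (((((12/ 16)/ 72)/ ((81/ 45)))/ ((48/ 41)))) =37584/ 205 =183.34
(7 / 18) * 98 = 343 / 9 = 38.11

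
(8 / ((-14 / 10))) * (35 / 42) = -100 / 21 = -4.76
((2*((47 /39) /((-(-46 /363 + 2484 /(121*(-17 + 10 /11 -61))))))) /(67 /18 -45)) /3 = -14467728 /292136455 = -0.05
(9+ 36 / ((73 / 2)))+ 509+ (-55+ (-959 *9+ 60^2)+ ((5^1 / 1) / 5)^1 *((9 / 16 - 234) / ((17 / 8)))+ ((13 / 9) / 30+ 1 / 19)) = -14886917399 / 3183165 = -4676.77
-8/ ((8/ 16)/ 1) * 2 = -32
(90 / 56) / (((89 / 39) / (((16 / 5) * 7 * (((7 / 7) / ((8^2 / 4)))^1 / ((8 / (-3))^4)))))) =0.02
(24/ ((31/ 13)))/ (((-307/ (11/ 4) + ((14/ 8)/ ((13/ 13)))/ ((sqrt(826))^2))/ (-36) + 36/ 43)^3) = 161983774455686006833152/ 983012107792054648095113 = 0.16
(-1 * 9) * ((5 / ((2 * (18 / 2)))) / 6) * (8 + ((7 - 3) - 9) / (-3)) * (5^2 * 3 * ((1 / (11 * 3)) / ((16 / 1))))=-3625 / 6336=-0.57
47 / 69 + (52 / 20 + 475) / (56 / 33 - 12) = -1339394 / 29325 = -45.67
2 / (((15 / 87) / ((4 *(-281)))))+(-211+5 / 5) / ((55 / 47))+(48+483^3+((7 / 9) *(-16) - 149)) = 55769301572 / 495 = 112665255.70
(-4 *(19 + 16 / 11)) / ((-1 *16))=225 / 44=5.11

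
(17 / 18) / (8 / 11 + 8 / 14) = 1309 / 1800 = 0.73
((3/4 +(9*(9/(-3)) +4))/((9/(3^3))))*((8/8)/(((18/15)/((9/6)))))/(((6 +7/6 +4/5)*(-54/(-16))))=-2225/717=-3.10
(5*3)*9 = 135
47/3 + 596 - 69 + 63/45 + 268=12181/15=812.07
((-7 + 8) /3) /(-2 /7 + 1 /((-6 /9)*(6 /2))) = -14 /33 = -0.42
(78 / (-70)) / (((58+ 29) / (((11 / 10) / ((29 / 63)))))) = -0.03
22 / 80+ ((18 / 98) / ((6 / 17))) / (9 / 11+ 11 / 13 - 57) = 0.27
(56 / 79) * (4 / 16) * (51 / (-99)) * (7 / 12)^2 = -5831 / 187704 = -0.03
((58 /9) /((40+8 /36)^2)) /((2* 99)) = 0.00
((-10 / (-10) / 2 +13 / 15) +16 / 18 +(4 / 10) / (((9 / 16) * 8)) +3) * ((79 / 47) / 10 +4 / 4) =29341 / 4700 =6.24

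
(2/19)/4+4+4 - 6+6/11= 2.57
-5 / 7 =-0.71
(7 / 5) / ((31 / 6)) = 0.27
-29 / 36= -0.81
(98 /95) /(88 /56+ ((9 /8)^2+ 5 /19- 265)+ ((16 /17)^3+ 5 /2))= -215700352 /54065464455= -0.00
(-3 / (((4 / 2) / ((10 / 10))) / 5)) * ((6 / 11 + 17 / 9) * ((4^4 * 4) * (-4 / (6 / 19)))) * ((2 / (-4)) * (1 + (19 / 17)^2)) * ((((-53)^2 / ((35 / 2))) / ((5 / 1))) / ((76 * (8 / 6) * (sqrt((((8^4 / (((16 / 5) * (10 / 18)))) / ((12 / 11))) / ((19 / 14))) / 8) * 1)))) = -1408095520 * sqrt(4389) / 15421329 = -6049.13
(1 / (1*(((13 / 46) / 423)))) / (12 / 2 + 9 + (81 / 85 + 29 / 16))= 26462880 / 314093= 84.25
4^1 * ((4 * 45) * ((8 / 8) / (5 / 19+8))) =13680 / 157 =87.13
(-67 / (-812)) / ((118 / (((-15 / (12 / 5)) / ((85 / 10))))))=-1675 / 3257744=-0.00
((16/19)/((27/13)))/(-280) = -26/17955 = -0.00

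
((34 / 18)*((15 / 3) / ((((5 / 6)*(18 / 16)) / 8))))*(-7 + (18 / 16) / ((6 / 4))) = -503.70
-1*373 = -373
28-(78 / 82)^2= 45547 / 1681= 27.10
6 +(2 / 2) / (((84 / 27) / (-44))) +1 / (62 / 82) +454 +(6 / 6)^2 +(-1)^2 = 97472 / 217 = 449.18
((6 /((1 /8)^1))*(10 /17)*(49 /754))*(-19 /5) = -44688 /6409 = -6.97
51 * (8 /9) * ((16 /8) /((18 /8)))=1088 /27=40.30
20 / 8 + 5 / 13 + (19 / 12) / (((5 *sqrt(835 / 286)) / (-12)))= 75 / 26 - 19 *sqrt(238810) / 4175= 0.66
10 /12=5 /6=0.83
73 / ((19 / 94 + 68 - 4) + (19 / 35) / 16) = 1921360 / 1690693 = 1.14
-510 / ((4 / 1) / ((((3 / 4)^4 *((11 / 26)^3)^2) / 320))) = -7318318491 / 10122552147968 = -0.00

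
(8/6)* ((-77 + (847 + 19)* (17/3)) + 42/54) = 173920/27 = 6441.48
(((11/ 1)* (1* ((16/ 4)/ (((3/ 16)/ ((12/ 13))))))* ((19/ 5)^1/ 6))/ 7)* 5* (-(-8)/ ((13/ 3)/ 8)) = 1712128/ 1183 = 1447.28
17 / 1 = 17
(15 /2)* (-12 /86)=-45 /43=-1.05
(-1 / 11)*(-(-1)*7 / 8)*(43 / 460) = -301 / 40480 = -0.01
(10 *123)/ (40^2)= 123/ 160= 0.77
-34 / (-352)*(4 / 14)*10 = 85 / 308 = 0.28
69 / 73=0.95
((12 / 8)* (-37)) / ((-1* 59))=111 / 118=0.94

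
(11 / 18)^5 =161051 / 1889568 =0.09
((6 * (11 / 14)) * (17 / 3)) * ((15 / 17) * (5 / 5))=165 / 7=23.57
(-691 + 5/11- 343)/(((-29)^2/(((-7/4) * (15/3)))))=397915/37004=10.75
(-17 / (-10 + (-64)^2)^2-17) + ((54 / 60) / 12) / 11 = -31207870843 / 1836493560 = -16.99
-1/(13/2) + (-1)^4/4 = 5/52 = 0.10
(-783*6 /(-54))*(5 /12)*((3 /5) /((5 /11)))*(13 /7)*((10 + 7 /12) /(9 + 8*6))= 526669 /31920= 16.50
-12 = -12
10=10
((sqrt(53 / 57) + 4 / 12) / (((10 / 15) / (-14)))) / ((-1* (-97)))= -7* sqrt(3021) / 1843 - 7 / 97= -0.28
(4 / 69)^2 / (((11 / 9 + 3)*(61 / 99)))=792 / 613111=0.00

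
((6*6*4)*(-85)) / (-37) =12240 / 37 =330.81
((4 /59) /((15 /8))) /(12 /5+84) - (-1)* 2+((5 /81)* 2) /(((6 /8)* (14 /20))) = 224360 /100359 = 2.24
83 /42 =1.98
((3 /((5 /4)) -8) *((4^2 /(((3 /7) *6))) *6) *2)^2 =39337984 /225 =174835.48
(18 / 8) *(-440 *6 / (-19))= 5940 / 19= 312.63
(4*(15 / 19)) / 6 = 0.53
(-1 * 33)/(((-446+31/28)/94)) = 86856/12457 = 6.97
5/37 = 0.14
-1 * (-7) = 7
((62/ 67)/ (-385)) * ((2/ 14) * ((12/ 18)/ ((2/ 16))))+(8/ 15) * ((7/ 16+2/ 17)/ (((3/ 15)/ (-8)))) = -109078124/ 9208815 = -11.84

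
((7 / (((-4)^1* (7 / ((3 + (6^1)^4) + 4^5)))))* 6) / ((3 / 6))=-6969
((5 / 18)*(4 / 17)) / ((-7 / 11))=-110 / 1071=-0.10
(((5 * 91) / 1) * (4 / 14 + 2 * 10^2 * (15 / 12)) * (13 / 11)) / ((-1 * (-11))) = 1480440 / 121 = 12235.04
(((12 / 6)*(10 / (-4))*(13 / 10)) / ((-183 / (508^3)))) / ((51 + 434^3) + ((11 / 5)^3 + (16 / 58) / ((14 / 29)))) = 372805706000 / 6544834457943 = 0.06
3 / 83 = 0.04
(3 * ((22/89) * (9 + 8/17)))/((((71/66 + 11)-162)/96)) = -67326336/14971135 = -4.50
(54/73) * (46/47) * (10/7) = 24840/24017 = 1.03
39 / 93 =13 / 31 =0.42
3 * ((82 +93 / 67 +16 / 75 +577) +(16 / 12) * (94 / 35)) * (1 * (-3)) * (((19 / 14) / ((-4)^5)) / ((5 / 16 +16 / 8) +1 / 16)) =35043921 / 10505600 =3.34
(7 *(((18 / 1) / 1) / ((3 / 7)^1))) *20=5880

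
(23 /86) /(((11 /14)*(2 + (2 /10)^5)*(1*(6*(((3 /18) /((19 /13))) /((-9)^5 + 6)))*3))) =-4894.66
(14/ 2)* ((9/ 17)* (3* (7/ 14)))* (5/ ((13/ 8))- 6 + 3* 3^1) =14931/ 442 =33.78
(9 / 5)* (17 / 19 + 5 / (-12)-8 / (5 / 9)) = -47613 / 1900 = -25.06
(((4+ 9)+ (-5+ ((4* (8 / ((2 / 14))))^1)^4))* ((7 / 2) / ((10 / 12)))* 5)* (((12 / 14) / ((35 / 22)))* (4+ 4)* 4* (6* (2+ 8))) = 382841037950976 / 7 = 54691576850139.43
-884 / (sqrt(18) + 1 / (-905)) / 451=-2172054300 * sqrt(2) / 6648844499 - 800020 / 6648844499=-0.46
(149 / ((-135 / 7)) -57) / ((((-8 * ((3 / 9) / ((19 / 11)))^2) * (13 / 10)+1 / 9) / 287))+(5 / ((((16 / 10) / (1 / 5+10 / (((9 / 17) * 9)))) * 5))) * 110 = 14000585309 / 207684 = 67412.92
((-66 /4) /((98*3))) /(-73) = 11 /14308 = 0.00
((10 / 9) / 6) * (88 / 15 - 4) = 28 / 81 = 0.35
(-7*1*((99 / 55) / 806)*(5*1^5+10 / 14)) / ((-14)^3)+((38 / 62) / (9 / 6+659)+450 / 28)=2934826424 / 182600509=16.07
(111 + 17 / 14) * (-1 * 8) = -6284 / 7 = -897.71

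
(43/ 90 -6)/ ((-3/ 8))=1988/ 135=14.73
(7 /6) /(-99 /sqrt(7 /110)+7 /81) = -1515591*sqrt(770) /14146958734-9261 /14146958734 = -0.00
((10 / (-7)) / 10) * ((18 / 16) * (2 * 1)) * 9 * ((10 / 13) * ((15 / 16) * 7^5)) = -14586075 / 416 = -35062.68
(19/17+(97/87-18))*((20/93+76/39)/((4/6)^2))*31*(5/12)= -991.53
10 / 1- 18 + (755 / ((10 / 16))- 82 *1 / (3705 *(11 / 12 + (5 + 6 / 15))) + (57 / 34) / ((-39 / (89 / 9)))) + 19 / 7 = 241081180369 / 200519046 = 1202.29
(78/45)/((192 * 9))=13/12960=0.00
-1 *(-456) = 456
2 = 2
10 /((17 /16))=160 /17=9.41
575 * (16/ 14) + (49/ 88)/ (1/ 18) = 205487/ 308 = 667.17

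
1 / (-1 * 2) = -1 / 2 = -0.50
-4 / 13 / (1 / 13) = -4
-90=-90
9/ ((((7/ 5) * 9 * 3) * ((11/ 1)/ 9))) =15/ 77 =0.19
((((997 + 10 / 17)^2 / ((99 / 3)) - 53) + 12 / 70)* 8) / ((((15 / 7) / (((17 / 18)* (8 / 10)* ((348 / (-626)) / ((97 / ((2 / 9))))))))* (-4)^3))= 97136804246 / 57484758375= 1.69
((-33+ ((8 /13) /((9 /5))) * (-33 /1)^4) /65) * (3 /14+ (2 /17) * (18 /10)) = 15810993 /5950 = 2657.31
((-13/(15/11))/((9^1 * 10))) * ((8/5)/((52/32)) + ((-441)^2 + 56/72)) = -625748288/30375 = -20600.77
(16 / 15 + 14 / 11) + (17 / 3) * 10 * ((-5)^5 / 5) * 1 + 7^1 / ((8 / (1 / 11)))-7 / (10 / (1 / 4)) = -7791173 / 220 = -35414.42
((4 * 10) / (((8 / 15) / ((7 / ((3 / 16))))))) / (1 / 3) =8400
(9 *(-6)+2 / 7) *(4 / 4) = -53.71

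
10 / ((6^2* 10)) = 1 / 36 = 0.03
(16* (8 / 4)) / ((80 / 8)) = 16 / 5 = 3.20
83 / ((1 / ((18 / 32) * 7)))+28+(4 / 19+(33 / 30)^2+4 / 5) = 2713451 / 7600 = 357.03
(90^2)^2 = 65610000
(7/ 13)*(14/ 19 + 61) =8211/ 247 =33.24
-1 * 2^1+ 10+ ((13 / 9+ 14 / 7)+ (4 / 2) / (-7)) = 703 / 63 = 11.16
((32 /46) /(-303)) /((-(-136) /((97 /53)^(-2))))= -5618 /1114712457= -0.00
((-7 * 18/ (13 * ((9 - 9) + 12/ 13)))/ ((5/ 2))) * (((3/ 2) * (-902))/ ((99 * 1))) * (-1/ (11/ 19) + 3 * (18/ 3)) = 51373/ 55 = 934.05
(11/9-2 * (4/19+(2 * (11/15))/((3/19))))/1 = -17.78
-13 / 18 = -0.72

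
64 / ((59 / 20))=1280 / 59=21.69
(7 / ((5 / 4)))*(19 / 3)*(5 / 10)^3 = 133 / 30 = 4.43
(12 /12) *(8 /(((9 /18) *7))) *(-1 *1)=-16 /7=-2.29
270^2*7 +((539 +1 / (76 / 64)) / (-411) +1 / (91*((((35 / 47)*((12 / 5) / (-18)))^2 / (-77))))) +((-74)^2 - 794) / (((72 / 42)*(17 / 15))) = 57799004201125 / 112751548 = 512622.71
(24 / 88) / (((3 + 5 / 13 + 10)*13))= 1 / 638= 0.00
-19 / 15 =-1.27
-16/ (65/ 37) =-592/ 65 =-9.11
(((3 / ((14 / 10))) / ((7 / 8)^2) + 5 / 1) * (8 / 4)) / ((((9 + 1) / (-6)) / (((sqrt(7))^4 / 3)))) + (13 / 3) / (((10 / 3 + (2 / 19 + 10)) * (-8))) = -6558689 / 42896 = -152.90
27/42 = 9/14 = 0.64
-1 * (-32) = 32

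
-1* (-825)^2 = -680625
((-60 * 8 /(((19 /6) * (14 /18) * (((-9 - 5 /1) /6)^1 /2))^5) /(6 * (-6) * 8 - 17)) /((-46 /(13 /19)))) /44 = 556992887353344 /205093719827796961777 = 0.00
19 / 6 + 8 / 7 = 181 / 42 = 4.31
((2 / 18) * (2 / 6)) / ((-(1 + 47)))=-1 / 1296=-0.00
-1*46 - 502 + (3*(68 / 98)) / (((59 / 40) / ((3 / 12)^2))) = -547.91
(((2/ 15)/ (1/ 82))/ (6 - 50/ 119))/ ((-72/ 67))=-326893/ 179280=-1.82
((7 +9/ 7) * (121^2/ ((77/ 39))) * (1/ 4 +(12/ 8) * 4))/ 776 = 37634025/ 76048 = 494.87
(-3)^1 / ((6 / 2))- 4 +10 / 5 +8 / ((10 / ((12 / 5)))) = -27 / 25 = -1.08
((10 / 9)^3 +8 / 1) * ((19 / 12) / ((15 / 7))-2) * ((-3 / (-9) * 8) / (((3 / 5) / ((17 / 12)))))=-13182344 / 177147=-74.41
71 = 71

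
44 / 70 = 22 / 35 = 0.63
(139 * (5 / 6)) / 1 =115.83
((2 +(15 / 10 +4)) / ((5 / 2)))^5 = 243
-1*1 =-1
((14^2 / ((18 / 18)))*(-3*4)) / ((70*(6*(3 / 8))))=-224 / 15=-14.93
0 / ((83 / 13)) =0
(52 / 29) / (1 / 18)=936 / 29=32.28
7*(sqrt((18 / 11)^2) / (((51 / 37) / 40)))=62160 / 187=332.41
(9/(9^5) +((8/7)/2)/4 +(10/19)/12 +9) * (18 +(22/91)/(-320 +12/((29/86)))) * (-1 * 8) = -108300697200259/81869424273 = -1322.85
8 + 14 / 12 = 55 / 6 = 9.17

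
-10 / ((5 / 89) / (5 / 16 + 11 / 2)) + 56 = -978.62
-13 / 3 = -4.33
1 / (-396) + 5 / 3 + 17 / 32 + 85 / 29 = 470975 / 91872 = 5.13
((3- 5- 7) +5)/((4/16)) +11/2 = -21/2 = -10.50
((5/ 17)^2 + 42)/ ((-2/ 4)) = -24326/ 289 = -84.17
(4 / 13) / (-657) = -4 / 8541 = -0.00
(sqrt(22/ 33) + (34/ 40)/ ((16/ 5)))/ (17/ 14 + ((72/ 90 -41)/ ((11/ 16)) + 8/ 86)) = -33110 * sqrt(6)/ 5678241 -281435/ 60567904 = -0.02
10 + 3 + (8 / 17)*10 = 301 / 17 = 17.71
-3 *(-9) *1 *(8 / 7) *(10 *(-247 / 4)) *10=-1333800 / 7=-190542.86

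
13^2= 169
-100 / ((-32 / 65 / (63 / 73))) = 102375 / 584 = 175.30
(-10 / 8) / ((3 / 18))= -7.50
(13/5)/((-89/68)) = -884/445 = -1.99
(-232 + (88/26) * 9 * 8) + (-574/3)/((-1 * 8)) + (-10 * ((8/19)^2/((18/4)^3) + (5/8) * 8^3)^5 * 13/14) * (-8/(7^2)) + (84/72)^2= 166962645035144109776528604820185201187891/32820636491914726285131778074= 5087123922056.63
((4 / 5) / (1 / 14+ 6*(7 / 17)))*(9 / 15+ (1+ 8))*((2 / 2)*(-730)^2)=974055936 / 605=1610009.81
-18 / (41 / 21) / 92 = -189 / 1886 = -0.10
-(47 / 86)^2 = -2209 / 7396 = -0.30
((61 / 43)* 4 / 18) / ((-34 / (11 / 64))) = -0.00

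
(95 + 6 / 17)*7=11347 / 17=667.47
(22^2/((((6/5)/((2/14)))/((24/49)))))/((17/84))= 116160/833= 139.45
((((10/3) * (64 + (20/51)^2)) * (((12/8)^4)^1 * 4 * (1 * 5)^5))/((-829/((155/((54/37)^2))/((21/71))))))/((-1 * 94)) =2455026523515625/57461346621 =42724.83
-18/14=-9/7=-1.29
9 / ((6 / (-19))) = -57 / 2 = -28.50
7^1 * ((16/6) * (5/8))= 35/3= 11.67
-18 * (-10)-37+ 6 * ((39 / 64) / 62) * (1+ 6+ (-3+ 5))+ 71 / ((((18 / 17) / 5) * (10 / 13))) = 10345621 / 17856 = 579.39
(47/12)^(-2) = 144/2209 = 0.07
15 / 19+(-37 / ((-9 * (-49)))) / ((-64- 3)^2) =29694032 / 37613331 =0.79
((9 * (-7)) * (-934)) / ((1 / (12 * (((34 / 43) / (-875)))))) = -3429648 / 5375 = -638.07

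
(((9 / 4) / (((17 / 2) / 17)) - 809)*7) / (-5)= 11263 / 10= 1126.30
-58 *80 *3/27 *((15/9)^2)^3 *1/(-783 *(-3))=-2500000/531441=-4.70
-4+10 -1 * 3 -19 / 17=32 / 17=1.88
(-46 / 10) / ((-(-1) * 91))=-0.05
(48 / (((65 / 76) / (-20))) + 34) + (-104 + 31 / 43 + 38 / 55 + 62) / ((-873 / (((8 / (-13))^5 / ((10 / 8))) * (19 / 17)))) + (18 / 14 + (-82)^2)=857022190674559253 / 152040000137025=5636.82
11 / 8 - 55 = -429 / 8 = -53.62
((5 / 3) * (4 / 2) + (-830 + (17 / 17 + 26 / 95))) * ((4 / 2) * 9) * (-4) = 5645688 / 95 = 59428.29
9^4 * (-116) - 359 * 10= -764666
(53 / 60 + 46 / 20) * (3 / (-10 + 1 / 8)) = -382 / 395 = -0.97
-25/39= -0.64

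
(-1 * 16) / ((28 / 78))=-44.57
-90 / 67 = -1.34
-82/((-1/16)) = 1312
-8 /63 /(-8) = 1 /63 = 0.02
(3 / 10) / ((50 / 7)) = 21 / 500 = 0.04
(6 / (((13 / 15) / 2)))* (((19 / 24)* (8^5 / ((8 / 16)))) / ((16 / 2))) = 1167360 / 13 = 89796.92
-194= -194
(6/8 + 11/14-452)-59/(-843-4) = -217991/484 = -450.39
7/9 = 0.78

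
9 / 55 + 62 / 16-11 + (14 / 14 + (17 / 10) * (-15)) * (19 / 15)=-50153 / 1320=-37.99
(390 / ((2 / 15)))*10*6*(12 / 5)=421200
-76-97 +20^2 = 227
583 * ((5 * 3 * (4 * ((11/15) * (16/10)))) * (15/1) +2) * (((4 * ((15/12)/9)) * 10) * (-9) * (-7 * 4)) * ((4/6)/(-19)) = -1727079200/57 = -30299635.09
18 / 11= 1.64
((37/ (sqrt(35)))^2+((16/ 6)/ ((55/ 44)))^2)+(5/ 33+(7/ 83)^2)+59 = 12272245292/ 119351925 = 102.82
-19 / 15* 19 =-361 / 15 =-24.07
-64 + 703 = 639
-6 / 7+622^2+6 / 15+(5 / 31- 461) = 419268634 / 1085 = 386422.70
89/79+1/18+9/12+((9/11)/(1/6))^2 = 8957999/344124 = 26.03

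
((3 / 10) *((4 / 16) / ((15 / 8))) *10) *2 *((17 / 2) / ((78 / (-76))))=-1292 / 195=-6.63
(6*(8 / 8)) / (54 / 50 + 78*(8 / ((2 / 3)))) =0.01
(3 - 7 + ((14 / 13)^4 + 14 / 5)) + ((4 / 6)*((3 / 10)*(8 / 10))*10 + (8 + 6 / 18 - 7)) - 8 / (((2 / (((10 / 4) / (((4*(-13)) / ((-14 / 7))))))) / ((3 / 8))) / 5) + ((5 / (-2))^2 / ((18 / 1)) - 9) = -32365283 / 5140980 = -6.30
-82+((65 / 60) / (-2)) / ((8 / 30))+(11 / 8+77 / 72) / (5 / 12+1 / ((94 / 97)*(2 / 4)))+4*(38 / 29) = -77.80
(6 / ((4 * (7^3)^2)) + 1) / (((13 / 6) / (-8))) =-5647224 / 1529437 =-3.69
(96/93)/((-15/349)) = -11168/465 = -24.02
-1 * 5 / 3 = -5 / 3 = -1.67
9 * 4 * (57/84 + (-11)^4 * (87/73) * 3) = 1884501.63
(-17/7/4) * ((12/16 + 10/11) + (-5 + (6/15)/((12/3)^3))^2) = -127323387/7884800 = -16.15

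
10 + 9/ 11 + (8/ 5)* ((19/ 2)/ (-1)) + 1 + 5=1.62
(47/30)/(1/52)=1222/15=81.47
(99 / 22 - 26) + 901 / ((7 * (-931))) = -282033 / 13034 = -21.64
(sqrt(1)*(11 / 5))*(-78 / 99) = -26 / 15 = -1.73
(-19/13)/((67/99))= -1881/871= -2.16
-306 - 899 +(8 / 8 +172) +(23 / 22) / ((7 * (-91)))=-1032.00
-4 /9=-0.44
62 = 62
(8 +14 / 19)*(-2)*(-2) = 664 / 19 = 34.95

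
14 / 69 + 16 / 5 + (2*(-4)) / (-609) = 239242 / 70035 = 3.42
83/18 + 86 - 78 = 227/18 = 12.61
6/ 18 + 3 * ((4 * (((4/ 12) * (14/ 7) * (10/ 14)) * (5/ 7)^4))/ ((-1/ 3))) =-208193/ 50421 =-4.13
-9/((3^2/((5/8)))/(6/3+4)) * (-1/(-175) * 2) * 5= -3/14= -0.21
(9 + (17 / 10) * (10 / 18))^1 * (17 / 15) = 3043 / 270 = 11.27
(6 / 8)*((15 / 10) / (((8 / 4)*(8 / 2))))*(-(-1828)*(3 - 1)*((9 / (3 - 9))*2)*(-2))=3084.75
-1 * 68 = -68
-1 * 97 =-97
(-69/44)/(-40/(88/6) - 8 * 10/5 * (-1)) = -0.12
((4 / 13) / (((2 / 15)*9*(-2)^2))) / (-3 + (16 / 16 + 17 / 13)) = -5 / 54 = -0.09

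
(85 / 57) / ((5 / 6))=1.79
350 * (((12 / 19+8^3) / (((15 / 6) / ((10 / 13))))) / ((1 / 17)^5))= 19361170052000 / 247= 78385303854.25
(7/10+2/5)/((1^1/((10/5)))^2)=22/5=4.40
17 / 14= 1.21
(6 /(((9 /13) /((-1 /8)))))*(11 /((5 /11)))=-1573 /60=-26.22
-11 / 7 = -1.57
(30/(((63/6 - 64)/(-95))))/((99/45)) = 28500/1177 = 24.21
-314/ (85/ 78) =-288.14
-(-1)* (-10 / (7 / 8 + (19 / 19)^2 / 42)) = -1680 / 151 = -11.13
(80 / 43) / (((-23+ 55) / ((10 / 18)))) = 25 / 774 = 0.03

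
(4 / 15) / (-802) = -2 / 6015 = -0.00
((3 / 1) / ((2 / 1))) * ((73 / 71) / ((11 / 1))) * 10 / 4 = 1095 / 3124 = 0.35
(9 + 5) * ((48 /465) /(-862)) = -112 /66805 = -0.00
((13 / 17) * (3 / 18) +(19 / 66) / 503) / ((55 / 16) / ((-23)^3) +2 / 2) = 0.13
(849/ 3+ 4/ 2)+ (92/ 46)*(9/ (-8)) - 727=-1777/ 4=-444.25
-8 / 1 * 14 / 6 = -56 / 3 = -18.67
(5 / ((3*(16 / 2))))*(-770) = -1925 / 12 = -160.42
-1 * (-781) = 781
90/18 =5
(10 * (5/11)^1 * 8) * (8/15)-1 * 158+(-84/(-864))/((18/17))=-1974659/14256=-138.51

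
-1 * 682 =-682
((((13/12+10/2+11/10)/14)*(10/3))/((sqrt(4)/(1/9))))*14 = 431/324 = 1.33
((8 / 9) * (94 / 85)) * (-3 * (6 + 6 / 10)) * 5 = -8272 / 85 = -97.32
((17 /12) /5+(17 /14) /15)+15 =2151 /140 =15.36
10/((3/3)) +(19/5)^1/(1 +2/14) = 533/40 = 13.32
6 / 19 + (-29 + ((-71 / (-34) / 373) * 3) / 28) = -193523273 / 6746824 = -28.68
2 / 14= 1 / 7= 0.14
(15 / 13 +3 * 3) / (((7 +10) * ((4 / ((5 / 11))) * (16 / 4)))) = 15 / 884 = 0.02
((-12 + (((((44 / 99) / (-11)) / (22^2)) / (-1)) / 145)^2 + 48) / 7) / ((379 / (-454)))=-49310055111577054 / 8004134618882325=-6.16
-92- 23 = -115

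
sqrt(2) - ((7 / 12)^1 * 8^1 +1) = -17 / 3 +sqrt(2) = -4.25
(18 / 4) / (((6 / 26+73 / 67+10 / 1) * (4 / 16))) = 7839 / 4930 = 1.59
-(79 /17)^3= -493039 /4913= -100.35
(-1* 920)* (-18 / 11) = 16560 / 11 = 1505.45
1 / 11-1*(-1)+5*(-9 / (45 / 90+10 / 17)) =-16386 / 407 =-40.26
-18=-18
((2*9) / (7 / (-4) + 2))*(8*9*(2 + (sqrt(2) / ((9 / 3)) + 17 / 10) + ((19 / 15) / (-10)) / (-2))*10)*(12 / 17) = 207360*sqrt(2) / 17 + 11705472 / 85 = 154961.51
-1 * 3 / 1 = -3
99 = 99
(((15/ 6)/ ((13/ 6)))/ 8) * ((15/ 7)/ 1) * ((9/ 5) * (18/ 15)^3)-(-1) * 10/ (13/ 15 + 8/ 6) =137807/ 25025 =5.51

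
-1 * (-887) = 887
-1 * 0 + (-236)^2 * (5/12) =69620/3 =23206.67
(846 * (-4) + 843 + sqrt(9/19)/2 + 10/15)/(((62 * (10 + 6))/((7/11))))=-53347/32736 + 21 * sqrt(19)/414656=-1.63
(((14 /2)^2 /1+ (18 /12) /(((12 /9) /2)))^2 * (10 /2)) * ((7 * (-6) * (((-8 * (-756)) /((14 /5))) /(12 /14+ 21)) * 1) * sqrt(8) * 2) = -3706605000 * sqrt(2) /17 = -308348885.96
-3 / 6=-0.50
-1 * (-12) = 12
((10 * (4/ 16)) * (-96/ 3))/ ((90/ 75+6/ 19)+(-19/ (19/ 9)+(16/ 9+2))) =68400/ 3169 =21.58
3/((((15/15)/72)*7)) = 216/7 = 30.86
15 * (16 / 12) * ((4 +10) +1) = 300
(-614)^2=376996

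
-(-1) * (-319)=-319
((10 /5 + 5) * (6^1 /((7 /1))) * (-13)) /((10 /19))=-741 /5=-148.20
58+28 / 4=65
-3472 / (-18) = 1736 / 9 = 192.89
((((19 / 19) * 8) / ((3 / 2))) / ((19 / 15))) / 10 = 8 / 19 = 0.42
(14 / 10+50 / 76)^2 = 4.23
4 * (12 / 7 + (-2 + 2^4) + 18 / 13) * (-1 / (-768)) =389 / 4368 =0.09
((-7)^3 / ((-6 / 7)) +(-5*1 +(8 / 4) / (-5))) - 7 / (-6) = 5939 / 15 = 395.93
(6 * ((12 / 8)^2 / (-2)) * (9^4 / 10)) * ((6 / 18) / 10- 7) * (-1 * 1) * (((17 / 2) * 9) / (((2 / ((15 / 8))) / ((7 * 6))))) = -118957221999 / 1280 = -92935329.69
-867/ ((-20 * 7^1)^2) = -867/ 19600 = -0.04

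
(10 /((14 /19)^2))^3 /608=309512375 /30118144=10.28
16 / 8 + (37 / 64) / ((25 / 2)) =1637 / 800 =2.05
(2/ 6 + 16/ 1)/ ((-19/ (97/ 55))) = -4753/ 3135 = -1.52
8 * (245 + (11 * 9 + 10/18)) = 24808/9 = 2756.44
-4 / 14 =-2 / 7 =-0.29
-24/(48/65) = -65/2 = -32.50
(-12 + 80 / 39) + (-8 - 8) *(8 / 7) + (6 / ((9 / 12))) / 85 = -652996 / 23205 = -28.14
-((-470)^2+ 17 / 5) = -1104517 / 5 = -220903.40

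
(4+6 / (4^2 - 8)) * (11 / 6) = 209 / 24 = 8.71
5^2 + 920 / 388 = 2655 / 97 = 27.37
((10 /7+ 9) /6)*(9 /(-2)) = -219 /28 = -7.82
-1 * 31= -31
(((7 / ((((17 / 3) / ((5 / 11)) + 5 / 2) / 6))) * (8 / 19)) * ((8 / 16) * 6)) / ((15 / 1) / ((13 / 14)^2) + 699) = 1703520 / 344285567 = 0.00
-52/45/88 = -13/990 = -0.01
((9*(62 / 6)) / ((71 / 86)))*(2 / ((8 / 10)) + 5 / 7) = 179955 / 497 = 362.08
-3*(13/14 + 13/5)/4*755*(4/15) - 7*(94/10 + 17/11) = -469263/770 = -609.43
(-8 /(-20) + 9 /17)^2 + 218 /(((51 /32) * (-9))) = -2796293 /195075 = -14.33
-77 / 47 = -1.64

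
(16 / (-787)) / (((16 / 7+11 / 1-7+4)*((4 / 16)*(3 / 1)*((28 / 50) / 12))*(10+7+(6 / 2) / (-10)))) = -4000 / 1182861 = -0.00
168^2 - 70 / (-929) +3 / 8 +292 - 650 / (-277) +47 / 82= 2407183820867 / 84405224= 28519.37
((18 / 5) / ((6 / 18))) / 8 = 27 / 20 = 1.35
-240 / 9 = -80 / 3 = -26.67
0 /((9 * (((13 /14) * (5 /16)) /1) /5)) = 0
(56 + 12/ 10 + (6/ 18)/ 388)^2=110828402281/ 33872400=3271.94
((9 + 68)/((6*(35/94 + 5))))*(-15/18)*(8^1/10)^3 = -115808/113625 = -1.02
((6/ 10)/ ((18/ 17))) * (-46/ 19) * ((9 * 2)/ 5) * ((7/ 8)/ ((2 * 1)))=-8211/ 3800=-2.16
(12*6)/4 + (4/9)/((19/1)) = 3082/171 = 18.02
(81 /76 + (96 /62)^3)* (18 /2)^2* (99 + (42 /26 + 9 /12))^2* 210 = 2556288443381129415 /3061084832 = 835092323.04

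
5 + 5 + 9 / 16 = 10.56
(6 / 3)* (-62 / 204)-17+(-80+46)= -2632 / 51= -51.61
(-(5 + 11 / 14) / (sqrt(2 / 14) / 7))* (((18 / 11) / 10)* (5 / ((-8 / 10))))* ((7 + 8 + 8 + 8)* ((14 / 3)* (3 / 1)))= 790965* sqrt(7) / 44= 47561.29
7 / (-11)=-7 / 11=-0.64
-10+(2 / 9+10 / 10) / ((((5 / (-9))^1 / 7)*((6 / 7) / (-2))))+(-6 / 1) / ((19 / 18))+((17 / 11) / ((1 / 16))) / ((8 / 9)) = 150691 / 3135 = 48.07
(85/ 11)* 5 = 425/ 11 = 38.64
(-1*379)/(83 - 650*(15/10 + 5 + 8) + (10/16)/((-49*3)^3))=9631217736/237400622933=0.04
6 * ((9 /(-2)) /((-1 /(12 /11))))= 324 /11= 29.45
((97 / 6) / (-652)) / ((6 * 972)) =-97 / 22814784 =-0.00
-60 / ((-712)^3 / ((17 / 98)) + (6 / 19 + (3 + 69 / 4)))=77520 / 2688311838773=0.00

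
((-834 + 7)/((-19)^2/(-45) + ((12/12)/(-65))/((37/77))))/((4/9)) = 161103735/697336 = 231.03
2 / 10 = 1 / 5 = 0.20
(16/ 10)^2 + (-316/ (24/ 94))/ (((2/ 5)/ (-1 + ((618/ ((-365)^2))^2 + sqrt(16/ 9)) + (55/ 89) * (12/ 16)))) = -56025601701998131/ 22746991041000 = -2462.99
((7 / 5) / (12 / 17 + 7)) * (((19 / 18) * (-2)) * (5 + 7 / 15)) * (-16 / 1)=2966432 / 88425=33.55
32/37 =0.86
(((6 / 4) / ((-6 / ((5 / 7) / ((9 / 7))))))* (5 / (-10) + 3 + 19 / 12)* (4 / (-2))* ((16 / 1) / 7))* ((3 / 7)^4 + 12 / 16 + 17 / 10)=119269 / 18522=6.44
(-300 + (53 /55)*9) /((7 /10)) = -4578 /11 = -416.18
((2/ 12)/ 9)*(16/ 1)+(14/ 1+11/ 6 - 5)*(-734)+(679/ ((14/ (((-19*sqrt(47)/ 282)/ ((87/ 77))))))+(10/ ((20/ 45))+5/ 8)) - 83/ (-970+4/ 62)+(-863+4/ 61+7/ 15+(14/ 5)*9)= -868162936855/ 99043992 - 141911*sqrt(47)/ 49068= -8785.25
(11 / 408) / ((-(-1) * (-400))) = -11 / 163200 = -0.00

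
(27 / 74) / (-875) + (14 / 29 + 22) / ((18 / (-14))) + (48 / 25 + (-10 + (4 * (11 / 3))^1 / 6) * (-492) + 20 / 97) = 6068553765881 / 1639275750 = 3701.97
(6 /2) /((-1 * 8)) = -3 /8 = -0.38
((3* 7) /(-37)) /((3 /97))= -679 /37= -18.35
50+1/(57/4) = 2854/57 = 50.07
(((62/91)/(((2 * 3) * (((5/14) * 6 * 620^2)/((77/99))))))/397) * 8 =7/3239817750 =0.00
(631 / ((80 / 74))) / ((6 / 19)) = 443593 / 240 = 1848.30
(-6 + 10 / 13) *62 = -4216 / 13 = -324.31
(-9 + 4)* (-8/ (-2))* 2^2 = -80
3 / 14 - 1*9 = -123 / 14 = -8.79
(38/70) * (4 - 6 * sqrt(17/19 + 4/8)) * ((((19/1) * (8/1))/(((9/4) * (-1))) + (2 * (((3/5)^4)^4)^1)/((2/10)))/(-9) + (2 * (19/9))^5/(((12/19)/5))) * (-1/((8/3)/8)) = -4367691983516818864664/63071136474609375 + 57469631362063406114 * sqrt(2014)/21023712158203125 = 53425.51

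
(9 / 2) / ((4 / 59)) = 531 / 8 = 66.38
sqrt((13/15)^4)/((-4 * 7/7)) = -169/900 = -0.19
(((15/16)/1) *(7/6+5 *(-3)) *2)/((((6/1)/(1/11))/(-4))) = 415/264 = 1.57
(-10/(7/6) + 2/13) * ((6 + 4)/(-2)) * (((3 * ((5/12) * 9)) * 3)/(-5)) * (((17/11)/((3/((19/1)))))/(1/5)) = -27834525/2002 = -13903.36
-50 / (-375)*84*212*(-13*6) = -926016 / 5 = -185203.20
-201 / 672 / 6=-67 / 1344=-0.05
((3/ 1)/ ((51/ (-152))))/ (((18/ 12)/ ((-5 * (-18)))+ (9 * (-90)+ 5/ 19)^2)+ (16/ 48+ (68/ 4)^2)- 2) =-1097440/ 80512665839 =-0.00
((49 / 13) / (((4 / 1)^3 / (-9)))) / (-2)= 441 / 1664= 0.27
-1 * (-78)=78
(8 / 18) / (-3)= -4 / 27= -0.15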